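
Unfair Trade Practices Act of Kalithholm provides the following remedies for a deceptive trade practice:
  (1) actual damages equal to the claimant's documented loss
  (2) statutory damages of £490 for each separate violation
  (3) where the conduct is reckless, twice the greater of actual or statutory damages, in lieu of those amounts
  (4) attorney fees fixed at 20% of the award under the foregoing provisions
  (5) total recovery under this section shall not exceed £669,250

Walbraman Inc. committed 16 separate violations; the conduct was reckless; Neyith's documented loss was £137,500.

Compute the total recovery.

Total recovery: £330,000

Statutory damages: 16 × £490 = £7,840
Greater of actual damages (£137,500) or statutory damages (£7,840): £137,500
Doubled: 2 × £137,500 = £275,000
Attorney fees: 20% of £275,000 = £55,000
Total before cap: £275,000 + £55,000 = £330,000
Cap at £669,250: £330,000 is within the cap, no reduction.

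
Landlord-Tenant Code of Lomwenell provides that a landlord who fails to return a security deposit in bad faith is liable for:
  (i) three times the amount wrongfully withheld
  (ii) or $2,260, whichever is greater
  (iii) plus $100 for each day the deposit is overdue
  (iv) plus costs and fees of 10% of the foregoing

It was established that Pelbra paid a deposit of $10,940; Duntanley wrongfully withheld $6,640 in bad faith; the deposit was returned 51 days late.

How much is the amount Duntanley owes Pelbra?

Trebled: 3 × $6,640 = $19,920
Minimum $2,260: $19,920 meets the minimum, no increase.
Late-return penalty: 51 × $100 = $5,100
Damages plus late penalty: $19,920 + $5,100 = $25,020
Costs and fees: 10% of $25,020 = $2,502
Total recovery: $25,020 + $2,502 = $27,522

$27,522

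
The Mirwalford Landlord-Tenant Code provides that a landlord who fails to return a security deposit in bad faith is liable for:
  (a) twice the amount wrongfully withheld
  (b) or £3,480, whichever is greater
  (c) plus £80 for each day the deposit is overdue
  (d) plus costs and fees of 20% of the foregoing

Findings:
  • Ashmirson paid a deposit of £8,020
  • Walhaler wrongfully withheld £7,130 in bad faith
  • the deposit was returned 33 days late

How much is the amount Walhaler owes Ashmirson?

Doubled: 2 × £7,130 = £14,260
Minimum £3,480: £14,260 meets the minimum, no increase.
Late-return penalty: 33 × £80 = £2,640
Damages plus late penalty: £14,260 + £2,640 = £16,900
Costs and fees: 20% of £16,900 = £3,380
Total recovery: £16,900 + £3,380 = £20,280

£20,280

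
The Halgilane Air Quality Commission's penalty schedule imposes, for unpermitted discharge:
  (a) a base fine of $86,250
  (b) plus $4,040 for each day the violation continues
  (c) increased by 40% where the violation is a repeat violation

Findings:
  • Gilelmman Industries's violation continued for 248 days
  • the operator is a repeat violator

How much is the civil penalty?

$1,523,438

Per-day component: 248 × $4,040 = $1,001,920
Base plus per-day: $86,250 + $1,001,920 = $1,088,170
Enhancement: 40% of $1,088,170 = $435,268
Enhanced fine: $1,088,170 + $435,268 = $1,523,438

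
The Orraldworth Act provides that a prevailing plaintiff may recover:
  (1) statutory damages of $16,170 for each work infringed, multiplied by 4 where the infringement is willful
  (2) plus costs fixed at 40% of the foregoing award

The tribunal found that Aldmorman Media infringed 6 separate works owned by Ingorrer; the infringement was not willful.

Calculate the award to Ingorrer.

Statutory damages: 6 × $16,170 = $97,020
Infringement not willful: no ×4 enhancement.
Costs: 40% of $97,020 = $38,808
Award plus costs: $97,020 + $38,808 = $135,828

$135,828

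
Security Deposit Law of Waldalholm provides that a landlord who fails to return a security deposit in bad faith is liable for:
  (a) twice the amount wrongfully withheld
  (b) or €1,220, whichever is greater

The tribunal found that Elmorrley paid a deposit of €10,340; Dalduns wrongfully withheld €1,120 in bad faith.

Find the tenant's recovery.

Doubled: 2 × €1,120 = €2,240
Minimum €1,220: €2,240 meets the minimum, no increase.

€2,240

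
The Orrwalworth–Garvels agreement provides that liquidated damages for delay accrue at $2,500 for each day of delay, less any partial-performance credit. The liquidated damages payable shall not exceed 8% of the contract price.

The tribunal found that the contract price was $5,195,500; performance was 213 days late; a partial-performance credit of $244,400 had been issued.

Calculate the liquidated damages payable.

$288,100

Per-day damages: 213 × $2,500 = $532,500
Less partial-performance credit: $532,500 − $244,400 = $288,100
Cap: 8% of $5,195,500 = $415,640
Cap at $415,640: $288,100 is within the cap, no reduction.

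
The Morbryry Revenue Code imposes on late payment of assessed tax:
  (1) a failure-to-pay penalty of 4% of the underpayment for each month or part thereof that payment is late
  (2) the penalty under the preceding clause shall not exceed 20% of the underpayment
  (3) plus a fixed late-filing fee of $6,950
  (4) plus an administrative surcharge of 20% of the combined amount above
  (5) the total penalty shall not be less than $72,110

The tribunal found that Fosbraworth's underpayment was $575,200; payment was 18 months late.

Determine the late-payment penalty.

Accrued rate: 4% × 18 = 72%, capped at 20% → 20%
Failure-to-pay penalty: 20% of $575,200 = $115,040
Penalty before surcharge: $115,040 + $6,950 = $121,990
Administrative surcharge: 20% of $121,990 = $24,398
Total penalty: $121,990 + $24,398 = $146,388
Minimum $72,110: $146,388 meets the minimum, no increase.

$146,388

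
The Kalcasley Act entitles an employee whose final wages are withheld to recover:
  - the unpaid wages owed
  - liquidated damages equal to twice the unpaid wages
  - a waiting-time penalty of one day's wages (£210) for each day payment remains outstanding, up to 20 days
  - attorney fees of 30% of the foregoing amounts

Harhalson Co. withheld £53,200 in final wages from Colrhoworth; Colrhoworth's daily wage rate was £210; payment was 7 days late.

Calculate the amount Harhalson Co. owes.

Doubled: 2 × £53,200 = £106,400
Penalty days: min(7, 20) = 7
Waiting-time penalty: 7 × £210 = £1,470
Subtotal: £53,200 + £106,400 + £1,470 = £161,070
Attorney fees: 30% of £161,070 = £48,321
Total award: £161,070 + £48,321 = £209,391

£209,391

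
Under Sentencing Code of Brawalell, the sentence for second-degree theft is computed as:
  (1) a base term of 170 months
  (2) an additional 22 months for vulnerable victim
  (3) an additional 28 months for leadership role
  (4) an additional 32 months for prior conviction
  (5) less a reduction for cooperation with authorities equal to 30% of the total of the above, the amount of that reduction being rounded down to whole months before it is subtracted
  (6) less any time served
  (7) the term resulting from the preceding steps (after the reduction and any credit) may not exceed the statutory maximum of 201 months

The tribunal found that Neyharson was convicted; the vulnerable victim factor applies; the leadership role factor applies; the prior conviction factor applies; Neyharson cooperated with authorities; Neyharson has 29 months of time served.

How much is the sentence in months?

148 months

Vulnerable victim enhancement: +22 months
Leadership role enhancement: +28 months
Prior conviction enhancement: +32 months
Adjusted term: 170 months + 22 months + 28 months + 32 months = 252 months
Cooperation with authorities reduction: 30% of 252 months = 75 months (rounded down)
After reduction: 252 − 75 = 177 months
Less time served: 177 months − 29 months = 148 months
Cap at 201 months: 148 months is within the cap, no reduction.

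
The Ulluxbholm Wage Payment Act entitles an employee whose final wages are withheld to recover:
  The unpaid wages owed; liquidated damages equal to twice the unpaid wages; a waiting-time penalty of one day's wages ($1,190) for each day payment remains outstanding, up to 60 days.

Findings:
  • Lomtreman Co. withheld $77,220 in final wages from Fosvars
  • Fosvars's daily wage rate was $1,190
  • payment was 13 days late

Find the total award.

Doubled: 2 × $77,220 = $154,440
Penalty days: min(13, 60) = 13
Waiting-time penalty: 13 × $1,190 = $15,470
Total award: $77,220 + $154,440 + $15,470 = $247,130

$247,130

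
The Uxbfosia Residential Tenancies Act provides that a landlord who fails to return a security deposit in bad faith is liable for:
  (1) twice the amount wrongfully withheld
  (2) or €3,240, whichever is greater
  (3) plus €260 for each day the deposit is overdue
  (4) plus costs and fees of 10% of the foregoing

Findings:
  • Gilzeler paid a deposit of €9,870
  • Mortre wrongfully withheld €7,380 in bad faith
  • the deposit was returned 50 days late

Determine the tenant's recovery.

€30,536

Doubled: 2 × €7,380 = €14,760
Minimum €3,240: €14,760 meets the minimum, no increase.
Late-return penalty: 50 × €260 = €13,000
Damages plus late penalty: €14,760 + €13,000 = €27,760
Costs and fees: 10% of €27,760 = €2,776
Total recovery: €27,760 + €2,776 = €30,536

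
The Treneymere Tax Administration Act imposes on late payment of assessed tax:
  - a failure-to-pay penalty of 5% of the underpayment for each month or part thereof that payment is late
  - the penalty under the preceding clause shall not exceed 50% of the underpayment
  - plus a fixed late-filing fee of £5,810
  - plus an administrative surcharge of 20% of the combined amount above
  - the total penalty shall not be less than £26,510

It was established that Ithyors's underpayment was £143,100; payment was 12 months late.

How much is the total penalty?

£92,832

Accrued rate: 5% × 12 = 60%, capped at 50% → 50%
Failure-to-pay penalty: 50% of £143,100 = £71,550
Penalty before surcharge: £71,550 + £5,810 = £77,360
Administrative surcharge: 20% of £77,360 = £15,472
Total penalty: £77,360 + £15,472 = £92,832
Minimum £26,510: £92,832 meets the minimum, no increase.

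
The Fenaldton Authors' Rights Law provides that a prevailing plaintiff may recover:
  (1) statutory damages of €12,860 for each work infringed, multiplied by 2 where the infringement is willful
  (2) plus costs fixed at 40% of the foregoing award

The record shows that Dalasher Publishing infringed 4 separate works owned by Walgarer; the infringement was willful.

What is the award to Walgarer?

€144,032

Statutory damages: 4 × €12,860 = €51,440
Doubled: 2 × €51,440 = €102,880
Costs: 40% of €102,880 = €41,152
Award plus costs: €102,880 + €41,152 = €144,032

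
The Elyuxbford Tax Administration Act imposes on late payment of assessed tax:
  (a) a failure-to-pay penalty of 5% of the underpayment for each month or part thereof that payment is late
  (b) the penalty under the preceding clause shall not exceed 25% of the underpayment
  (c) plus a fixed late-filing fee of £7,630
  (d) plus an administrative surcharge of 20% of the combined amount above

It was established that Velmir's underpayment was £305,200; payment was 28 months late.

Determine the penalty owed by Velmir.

£100,716

Accrued rate: 5% × 28 = 140%, capped at 25% → 25%
Failure-to-pay penalty: 25% of £305,200 = £76,300
Penalty before surcharge: £76,300 + £7,630 = £83,930
Administrative surcharge: 20% of £83,930 = £16,786
Total penalty: £83,930 + £16,786 = £100,716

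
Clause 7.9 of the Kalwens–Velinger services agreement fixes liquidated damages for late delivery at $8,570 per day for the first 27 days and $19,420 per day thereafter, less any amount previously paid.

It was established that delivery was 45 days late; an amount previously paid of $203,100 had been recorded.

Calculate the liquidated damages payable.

$377,850

First 27 days: 27 × $8,570 = $231,390
Remaining days: (45 − 27) × $19,420 = $349,560
Accrued per-day damages: $231,390 + $349,560 = $580,950
Less amount previously paid: $580,950 − $203,100 = $377,850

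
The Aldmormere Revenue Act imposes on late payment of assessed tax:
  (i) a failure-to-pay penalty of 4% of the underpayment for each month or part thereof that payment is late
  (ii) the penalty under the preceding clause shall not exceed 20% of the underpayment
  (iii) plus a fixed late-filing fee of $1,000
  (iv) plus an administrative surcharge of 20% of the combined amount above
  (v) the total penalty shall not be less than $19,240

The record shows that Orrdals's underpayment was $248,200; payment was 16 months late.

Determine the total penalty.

$60,768

Accrued rate: 4% × 16 = 64%, capped at 20% → 20%
Failure-to-pay penalty: 20% of $248,200 = $49,640
Penalty before surcharge: $49,640 + $1,000 = $50,640
Administrative surcharge: 20% of $50,640 = $10,128
Total penalty: $50,640 + $10,128 = $60,768
Minimum $19,240: $60,768 meets the minimum, no increase.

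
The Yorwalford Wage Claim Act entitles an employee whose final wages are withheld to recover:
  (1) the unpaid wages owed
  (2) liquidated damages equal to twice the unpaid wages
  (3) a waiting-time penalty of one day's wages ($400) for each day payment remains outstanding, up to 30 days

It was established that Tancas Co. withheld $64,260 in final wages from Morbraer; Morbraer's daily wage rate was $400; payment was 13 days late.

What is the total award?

Doubled: 2 × $64,260 = $128,520
Penalty days: min(13, 30) = 13
Waiting-time penalty: 13 × $400 = $5,200
Total award: $64,260 + $128,520 + $5,200 = $197,980

Total award: $197,980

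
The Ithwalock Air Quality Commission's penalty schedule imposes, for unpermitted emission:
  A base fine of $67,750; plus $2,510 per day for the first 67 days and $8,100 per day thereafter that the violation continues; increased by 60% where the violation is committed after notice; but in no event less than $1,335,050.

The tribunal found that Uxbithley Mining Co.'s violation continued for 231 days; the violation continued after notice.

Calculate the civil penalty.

First 67 days: 67 × $2,510 = $168,170
Remaining days: (231 − 67) × $8,100 = $1,328,400
Per-day component: $168,170 + $1,328,400 = $1,496,570
Base plus per-day: $67,750 + $1,496,570 = $1,564,320
Enhancement: 60% of $1,564,320 = $938,592
Enhanced fine: $1,564,320 + $938,592 = $2,502,912
Minimum $1,335,050: $2,502,912 meets the minimum, no increase.

$2,502,912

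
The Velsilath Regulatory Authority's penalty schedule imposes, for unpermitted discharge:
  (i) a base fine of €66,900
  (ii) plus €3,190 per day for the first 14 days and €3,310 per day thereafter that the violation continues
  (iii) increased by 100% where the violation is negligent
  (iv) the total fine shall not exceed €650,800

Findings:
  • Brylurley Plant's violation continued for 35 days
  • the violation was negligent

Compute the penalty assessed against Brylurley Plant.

First 14 days: 14 × €3,190 = €44,660
Remaining days: (35 − 14) × €3,310 = €69,510
Per-day component: €44,660 + €69,510 = €114,170
Base plus per-day: €66,900 + €114,170 = €181,070
Enhancement: 100% of €181,070 = €181,070
Enhanced fine: €181,070 + €181,070 = €362,140
Cap at €650,800: €362,140 is within the cap, no reduction.

€362,140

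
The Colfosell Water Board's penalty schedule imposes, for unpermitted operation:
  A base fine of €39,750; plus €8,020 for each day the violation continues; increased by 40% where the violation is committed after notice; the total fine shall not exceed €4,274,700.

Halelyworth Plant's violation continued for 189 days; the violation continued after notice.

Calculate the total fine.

Per-day component: 189 × €8,020 = €1,515,780
Base plus per-day: €39,750 + €1,515,780 = €1,555,530
Enhancement: 40% of €1,555,530 = €622,212
Enhanced fine: €1,555,530 + €622,212 = €2,177,742
Cap at €4,274,700: €2,177,742 is within the cap, no reduction.

€2,177,742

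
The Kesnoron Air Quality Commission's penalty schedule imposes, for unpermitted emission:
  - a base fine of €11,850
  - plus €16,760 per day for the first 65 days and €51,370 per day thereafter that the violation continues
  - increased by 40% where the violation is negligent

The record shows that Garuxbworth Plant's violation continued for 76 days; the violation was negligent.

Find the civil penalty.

€2,332,848

First 65 days: 65 × €16,760 = €1,089,400
Remaining days: (76 − 65) × €51,370 = €565,070
Per-day component: €1,089,400 + €565,070 = €1,654,470
Base plus per-day: €11,850 + €1,654,470 = €1,666,320
Enhancement: 40% of €1,666,320 = €666,528
Enhanced fine: €1,666,320 + €666,528 = €2,332,848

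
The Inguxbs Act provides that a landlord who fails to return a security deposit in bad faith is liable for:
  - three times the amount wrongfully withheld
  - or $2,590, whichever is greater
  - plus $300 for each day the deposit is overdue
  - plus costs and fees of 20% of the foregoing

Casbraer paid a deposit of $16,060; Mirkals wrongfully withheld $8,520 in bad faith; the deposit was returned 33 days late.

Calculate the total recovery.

Trebled: 3 × $8,520 = $25,560
Minimum $2,590: $25,560 meets the minimum, no increase.
Late-return penalty: 33 × $300 = $9,900
Damages plus late penalty: $25,560 + $9,900 = $35,460
Costs and fees: 20% of $35,460 = $7,092
Total recovery: $35,460 + $7,092 = $42,552

Recovery: $42,552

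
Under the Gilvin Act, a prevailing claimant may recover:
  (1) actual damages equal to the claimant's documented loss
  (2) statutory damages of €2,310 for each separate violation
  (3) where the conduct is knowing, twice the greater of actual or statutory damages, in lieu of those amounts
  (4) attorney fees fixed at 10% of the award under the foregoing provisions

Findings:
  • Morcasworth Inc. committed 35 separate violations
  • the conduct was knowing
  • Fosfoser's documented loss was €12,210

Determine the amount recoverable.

Total recovery: €177,870

Statutory damages: 35 × €2,310 = €80,850
Greater of actual damages (€12,210) or statutory damages (€80,850): €80,850
Doubled: 2 × €80,850 = €161,700
Attorney fees: 10% of €161,700 = €16,170
Total recovery: €161,700 + €16,170 = €177,870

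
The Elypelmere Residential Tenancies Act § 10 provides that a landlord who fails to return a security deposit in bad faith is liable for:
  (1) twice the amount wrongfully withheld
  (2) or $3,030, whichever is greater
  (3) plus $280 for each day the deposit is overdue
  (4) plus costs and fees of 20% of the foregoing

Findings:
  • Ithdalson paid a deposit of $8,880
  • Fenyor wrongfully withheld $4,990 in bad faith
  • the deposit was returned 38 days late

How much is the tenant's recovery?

Doubled: 2 × $4,990 = $9,980
Minimum $3,030: $9,980 meets the minimum, no increase.
Late-return penalty: 38 × $280 = $10,640
Damages plus late penalty: $9,980 + $10,640 = $20,620
Costs and fees: 20% of $20,620 = $4,124
Total recovery: $20,620 + $4,124 = $24,744

$24,744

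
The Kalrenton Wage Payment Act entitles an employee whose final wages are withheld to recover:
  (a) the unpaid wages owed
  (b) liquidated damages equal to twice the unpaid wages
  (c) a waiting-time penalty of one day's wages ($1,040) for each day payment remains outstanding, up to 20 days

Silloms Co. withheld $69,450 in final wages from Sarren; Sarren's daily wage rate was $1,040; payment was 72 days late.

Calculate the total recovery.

$229,150

Doubled: 2 × $69,450 = $138,900
Penalty days: min(72, 20) = 20
Waiting-time penalty: 20 × $1,040 = $20,800
Total award: $69,450 + $138,900 + $20,800 = $229,150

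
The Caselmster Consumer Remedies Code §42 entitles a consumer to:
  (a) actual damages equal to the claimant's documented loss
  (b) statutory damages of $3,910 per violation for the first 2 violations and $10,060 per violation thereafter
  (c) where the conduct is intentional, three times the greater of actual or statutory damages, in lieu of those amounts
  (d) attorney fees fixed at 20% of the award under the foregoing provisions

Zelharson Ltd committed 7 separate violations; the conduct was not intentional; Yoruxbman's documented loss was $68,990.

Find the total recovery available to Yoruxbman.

$152,532

First 2 violations: 2 × $3,910 = $7,820
Remaining violations: (7 − 2) × $10,060 = $50,300
Statutory damages: $7,820 + $50,300 = $58,120
Conduct not intentional: the in-lieu enhancement does not apply.
Actual plus statutory damages: $68,990 + $58,120 = $127,110
Attorney fees: 20% of $127,110 = $25,422
Total recovery: $127,110 + $25,422 = $152,532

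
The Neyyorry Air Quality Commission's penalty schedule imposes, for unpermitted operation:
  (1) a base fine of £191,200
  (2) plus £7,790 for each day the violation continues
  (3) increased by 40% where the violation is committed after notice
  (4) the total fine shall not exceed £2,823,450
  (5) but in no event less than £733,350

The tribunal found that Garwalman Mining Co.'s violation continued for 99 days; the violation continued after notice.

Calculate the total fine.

£1,347,374

Per-day component: 99 × £7,790 = £771,210
Base plus per-day: £191,200 + £771,210 = £962,410
Enhancement: 40% of £962,410 = £384,964
Enhanced fine: £962,410 + £384,964 = £1,347,374
Cap at £2,823,450: £1,347,374 is within the cap, no reduction.
Minimum £733,350: £1,347,374 meets the minimum, no increase.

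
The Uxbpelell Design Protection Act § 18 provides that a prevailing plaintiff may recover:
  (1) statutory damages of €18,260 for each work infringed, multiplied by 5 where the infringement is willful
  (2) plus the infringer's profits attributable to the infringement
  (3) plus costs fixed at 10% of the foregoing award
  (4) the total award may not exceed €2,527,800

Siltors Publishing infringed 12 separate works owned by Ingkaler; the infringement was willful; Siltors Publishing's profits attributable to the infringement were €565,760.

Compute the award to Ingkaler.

€1,827,496

Statutory damages: 12 × €18,260 = €219,120
Multiplied by 5: 5 × €219,120 = €1,095,600
Combined award: €1,095,600 + €565,760 = €1,661,360
Costs: 10% of €1,661,360 = €166,136
Award plus costs: €1,661,360 + €166,136 = €1,827,496
Cap at €2,527,800: €1,827,496 is within the cap, no reduction.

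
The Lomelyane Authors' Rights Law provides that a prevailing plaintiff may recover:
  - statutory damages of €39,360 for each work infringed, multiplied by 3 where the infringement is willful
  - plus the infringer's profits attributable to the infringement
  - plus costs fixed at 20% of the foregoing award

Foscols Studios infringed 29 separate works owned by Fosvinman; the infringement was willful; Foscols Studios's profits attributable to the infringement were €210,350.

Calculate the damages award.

Statutory damages: 29 × €39,360 = €1,141,440
Trebled: 3 × €1,141,440 = €3,424,320
Combined award: €3,424,320 + €210,350 = €3,634,670
Costs: 20% of €3,634,670 = €726,934
Award plus costs: €3,634,670 + €726,934 = €4,361,604

€4,361,604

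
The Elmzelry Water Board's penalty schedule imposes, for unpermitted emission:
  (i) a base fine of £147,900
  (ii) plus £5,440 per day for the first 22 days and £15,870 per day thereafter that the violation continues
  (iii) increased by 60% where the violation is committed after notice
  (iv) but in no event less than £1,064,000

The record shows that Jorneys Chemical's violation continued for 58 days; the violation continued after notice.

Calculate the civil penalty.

First 22 days: 22 × £5,440 = £119,680
Remaining days: (58 − 22) × £15,870 = £571,320
Per-day component: £119,680 + £571,320 = £691,000
Base plus per-day: £147,900 + £691,000 = £838,900
Enhancement: 60% of £838,900 = £503,340
Enhanced fine: £838,900 + £503,340 = £1,342,240
Minimum £1,064,000: £1,342,240 meets the minimum, no increase.

£1,342,240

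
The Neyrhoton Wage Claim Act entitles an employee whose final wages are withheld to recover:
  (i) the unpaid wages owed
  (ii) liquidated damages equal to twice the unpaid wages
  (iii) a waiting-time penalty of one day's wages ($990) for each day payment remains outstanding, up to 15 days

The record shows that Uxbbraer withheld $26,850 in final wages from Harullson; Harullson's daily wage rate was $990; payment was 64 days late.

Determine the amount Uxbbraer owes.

$95,400

Doubled: 2 × $26,850 = $53,700
Penalty days: min(64, 15) = 15
Waiting-time penalty: 15 × $990 = $14,850
Total award: $26,850 + $53,700 + $14,850 = $95,400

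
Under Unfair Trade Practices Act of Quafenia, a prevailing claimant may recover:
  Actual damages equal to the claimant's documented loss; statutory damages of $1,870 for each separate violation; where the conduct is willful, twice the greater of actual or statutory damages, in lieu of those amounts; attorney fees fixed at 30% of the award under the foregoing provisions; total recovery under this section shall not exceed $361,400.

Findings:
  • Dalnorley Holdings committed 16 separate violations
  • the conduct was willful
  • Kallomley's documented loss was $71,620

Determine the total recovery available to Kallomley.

Statutory damages: 16 × $1,870 = $29,920
Greater of actual damages ($71,620) or statutory damages ($29,920): $71,620
Doubled: 2 × $71,620 = $143,240
Attorney fees: 30% of $143,240 = $42,972
Total before cap: $143,240 + $42,972 = $186,212
Cap at $361,400: $186,212 is within the cap, no reduction.

$186,212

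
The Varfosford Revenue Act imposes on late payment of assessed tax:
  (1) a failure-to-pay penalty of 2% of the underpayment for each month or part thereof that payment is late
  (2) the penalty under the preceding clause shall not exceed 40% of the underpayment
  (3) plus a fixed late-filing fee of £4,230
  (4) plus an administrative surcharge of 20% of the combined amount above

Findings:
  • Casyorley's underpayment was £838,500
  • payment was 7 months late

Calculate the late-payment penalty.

Accrued rate: 2% × 7 = 14%, capped at 40% → 14%
Failure-to-pay penalty: 14% of £838,500 = £117,390
Penalty before surcharge: £117,390 + £4,230 = £121,620
Administrative surcharge: 20% of £121,620 = £24,324
Total penalty: £121,620 + £24,324 = £145,944

£145,944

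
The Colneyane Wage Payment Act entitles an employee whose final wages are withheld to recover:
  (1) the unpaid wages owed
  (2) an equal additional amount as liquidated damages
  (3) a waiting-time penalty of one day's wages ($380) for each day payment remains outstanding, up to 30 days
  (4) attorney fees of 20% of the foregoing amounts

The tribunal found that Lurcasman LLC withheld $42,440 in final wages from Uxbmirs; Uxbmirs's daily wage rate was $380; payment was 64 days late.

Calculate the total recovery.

Liquidated damages (equal amount): $42,440
Penalty days: min(64, 30) = 30
Waiting-time penalty: 30 × $380 = $11,400
Subtotal: $42,440 + $42,440 + $11,400 = $96,280
Attorney fees: 20% of $96,280 = $19,256
Total award: $96,280 + $19,256 = $115,536

$115,536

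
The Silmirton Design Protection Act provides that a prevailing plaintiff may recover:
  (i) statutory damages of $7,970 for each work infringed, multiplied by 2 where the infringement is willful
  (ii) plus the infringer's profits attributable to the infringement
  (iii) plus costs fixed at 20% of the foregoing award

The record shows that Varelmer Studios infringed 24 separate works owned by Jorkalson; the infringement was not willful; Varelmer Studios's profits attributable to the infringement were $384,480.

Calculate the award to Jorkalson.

Statutory damages: 24 × $7,970 = $191,280
Infringement not willful: no ×2 enhancement.
Combined award: $191,280 + $384,480 = $575,760
Costs: 20% of $575,760 = $115,152
Award plus costs: $575,760 + $115,152 = $690,912

$690,912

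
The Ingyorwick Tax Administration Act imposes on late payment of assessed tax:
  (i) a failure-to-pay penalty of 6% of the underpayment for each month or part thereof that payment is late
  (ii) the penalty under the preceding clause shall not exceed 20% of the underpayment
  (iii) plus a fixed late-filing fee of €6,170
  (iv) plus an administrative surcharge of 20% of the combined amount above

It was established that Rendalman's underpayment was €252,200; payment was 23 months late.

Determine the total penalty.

Accrued rate: 6% × 23 = 138%, capped at 20% → 20%
Failure-to-pay penalty: 20% of €252,200 = €50,440
Penalty before surcharge: €50,440 + €6,170 = €56,610
Administrative surcharge: 20% of €56,610 = €11,322
Total penalty: €56,610 + €11,322 = €67,932

Penalty: €67,932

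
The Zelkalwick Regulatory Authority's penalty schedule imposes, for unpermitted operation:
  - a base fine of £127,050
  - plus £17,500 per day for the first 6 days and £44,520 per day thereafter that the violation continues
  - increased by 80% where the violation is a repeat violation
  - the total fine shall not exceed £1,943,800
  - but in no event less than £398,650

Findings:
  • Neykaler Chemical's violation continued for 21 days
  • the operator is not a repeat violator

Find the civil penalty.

First 6 days: 6 × £17,500 = £105,000
Remaining days: (21 − 6) × £44,520 = £667,800
Per-day component: £105,000 + £667,800 = £772,800
Base plus per-day: £127,050 + £772,800 = £899,850
The operator is not a repeat violator: no 80% increase.
Cap at £1,943,800: £899,850 is within the cap, no reduction.
Minimum £398,650: £899,850 meets the minimum, no increase.

Civil penalty: £899,850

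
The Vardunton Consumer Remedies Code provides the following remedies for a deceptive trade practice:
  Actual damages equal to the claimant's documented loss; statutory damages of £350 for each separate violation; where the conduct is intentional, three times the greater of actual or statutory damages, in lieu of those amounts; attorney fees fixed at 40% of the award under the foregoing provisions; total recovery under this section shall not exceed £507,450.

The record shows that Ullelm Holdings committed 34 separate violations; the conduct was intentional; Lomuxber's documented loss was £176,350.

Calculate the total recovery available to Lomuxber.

£507,450

Statutory damages: 34 × £350 = £11,900
Greater of actual damages (£176,350) or statutory damages (£11,900): £176,350
Trebled: 3 × £176,350 = £529,050
Attorney fees: 40% of £529,050 = £211,620
Total before cap: £529,050 + £211,620 = £740,670
Cap at £507,450: £740,670 exceeds the cap → £507,450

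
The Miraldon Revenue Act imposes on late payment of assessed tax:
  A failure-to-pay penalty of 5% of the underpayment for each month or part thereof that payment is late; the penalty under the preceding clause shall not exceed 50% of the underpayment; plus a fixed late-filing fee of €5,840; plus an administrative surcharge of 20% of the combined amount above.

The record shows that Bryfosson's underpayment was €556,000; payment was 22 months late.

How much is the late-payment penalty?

Accrued rate: 5% × 22 = 110%, capped at 50% → 50%
Failure-to-pay penalty: 50% of €556,000 = €278,000
Penalty before surcharge: €278,000 + €5,840 = €283,840
Administrative surcharge: 20% of €283,840 = €56,768
Total penalty: €283,840 + €56,768 = €340,608

€340,608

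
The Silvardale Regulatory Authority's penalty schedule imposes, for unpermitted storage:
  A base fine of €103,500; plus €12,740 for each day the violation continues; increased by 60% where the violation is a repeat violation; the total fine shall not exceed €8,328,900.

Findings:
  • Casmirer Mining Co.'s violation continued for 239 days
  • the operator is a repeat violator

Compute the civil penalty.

€5,037,376

Per-day component: 239 × €12,740 = €3,044,860
Base plus per-day: €103,500 + €3,044,860 = €3,148,360
Enhancement: 60% of €3,148,360 = €1,889,016
Enhanced fine: €3,148,360 + €1,889,016 = €5,037,376
Cap at €8,328,900: €5,037,376 is within the cap, no reduction.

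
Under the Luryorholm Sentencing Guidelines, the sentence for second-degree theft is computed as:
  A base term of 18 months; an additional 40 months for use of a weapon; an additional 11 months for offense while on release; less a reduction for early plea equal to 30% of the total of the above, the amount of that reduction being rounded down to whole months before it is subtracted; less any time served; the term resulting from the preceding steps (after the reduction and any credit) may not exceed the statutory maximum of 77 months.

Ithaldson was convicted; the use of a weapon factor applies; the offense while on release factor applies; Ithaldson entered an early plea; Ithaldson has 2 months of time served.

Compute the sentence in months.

Use of a weapon enhancement: +40 months
Offense while on release enhancement: +11 months
Adjusted term: 18 months + 40 months + 11 months = 69 months
Early plea reduction: 30% of 69 months = 20 months (rounded down)
After reduction: 69 − 20 = 49 months
Less time served: 49 months − 2 months = 47 months
Cap at 77 months: 47 months is within the cap, no reduction.

47 months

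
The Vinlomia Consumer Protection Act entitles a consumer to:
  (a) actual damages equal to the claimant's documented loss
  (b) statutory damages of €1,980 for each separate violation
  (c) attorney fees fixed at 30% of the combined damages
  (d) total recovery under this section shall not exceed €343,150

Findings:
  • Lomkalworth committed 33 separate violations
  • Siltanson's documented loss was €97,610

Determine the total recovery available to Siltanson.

Statutory damages: 33 × €1,980 = €65,340
Combined damages: €97,610 + €65,340 = €162,950
Attorney fees: 30% of €162,950 = €48,885
Total before cap: €162,950 + €48,885 = €211,835
Cap at €343,150: €211,835 is within the cap, no reduction.

€211,835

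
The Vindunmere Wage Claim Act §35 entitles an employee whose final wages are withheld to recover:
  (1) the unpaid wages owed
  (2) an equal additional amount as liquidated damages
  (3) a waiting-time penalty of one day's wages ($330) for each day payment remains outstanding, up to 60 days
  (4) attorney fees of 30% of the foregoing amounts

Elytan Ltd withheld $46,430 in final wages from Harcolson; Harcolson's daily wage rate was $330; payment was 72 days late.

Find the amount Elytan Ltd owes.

Liquidated damages (equal amount): $46,430
Penalty days: min(72, 60) = 60
Waiting-time penalty: 60 × $330 = $19,800
Subtotal: $46,430 + $46,430 + $19,800 = $112,660
Attorney fees: 30% of $112,660 = $33,798
Total award: $112,660 + $33,798 = $146,458

Total award: $146,458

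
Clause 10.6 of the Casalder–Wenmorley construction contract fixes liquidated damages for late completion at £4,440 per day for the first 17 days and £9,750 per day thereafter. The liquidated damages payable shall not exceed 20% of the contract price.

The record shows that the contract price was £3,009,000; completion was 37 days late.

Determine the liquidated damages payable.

First 17 days: 17 × £4,440 = £75,480
Remaining days: (37 − 17) × £9,750 = £195,000
Accrued per-day damages: £75,480 + £195,000 = £270,480
Cap: 20% of £3,009,000 = £601,800
Cap at £601,800: £270,480 is within the cap, no reduction.

Liquidated damages: £270,480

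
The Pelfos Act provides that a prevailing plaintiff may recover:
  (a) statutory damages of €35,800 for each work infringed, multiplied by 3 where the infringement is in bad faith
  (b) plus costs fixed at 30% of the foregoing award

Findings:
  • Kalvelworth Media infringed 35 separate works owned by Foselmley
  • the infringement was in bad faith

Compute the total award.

€4,886,700

Statutory damages: 35 × €35,800 = €1,253,000
Trebled: 3 × €1,253,000 = €3,759,000
Costs: 30% of €3,759,000 = €1,127,700
Award plus costs: €3,759,000 + €1,127,700 = €4,886,700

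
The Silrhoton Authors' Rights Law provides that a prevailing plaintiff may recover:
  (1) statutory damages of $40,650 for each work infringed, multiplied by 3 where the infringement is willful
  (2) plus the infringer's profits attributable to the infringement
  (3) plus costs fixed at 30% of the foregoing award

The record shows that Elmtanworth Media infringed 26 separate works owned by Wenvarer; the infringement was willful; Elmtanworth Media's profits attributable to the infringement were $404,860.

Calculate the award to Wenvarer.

$4,648,228

Statutory damages: 26 × $40,650 = $1,056,900
Trebled: 3 × $1,056,900 = $3,170,700
Combined award: $3,170,700 + $404,860 = $3,575,560
Costs: 30% of $3,575,560 = $1,072,668
Award plus costs: $3,575,560 + $1,072,668 = $4,648,228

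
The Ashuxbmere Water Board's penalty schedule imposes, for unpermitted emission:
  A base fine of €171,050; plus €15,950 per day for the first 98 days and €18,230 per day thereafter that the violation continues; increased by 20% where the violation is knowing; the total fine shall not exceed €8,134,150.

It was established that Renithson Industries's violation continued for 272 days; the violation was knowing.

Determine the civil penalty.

€5,887,404

First 98 days: 98 × €15,950 = €1,563,100
Remaining days: (272 − 98) × €18,230 = €3,172,020
Per-day component: €1,563,100 + €3,172,020 = €4,735,120
Base plus per-day: €171,050 + €4,735,120 = €4,906,170
Enhancement: 20% of €4,906,170 = €981,234
Enhanced fine: €4,906,170 + €981,234 = €5,887,404
Cap at €8,134,150: €5,887,404 is within the cap, no reduction.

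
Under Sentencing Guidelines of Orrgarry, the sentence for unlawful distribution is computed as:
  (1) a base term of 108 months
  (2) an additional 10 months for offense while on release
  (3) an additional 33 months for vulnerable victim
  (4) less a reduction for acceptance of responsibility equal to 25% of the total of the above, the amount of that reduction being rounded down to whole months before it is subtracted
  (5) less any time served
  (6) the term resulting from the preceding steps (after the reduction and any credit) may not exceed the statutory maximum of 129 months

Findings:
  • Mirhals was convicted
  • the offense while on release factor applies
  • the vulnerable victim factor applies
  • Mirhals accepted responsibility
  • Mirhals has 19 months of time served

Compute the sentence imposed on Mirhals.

Offense while on release enhancement: +10 months
Vulnerable victim enhancement: +33 months
Adjusted term: 108 months + 10 months + 33 months = 151 months
Acceptance of responsibility reduction: 25% of 151 months = 37 months (rounded down)
After reduction: 151 − 37 = 114 months
Less time served: 114 months − 19 months = 95 months
Cap at 129 months: 95 months is within the cap, no reduction.

95 months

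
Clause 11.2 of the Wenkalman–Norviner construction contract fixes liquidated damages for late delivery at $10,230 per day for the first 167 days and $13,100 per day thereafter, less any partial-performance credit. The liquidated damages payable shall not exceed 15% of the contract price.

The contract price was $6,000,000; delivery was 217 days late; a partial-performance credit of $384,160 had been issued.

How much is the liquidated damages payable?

Liquidated damages: $900,000

First 167 days: 167 × $10,230 = $1,708,410
Remaining days: (217 − 167) × $13,100 = $655,000
Accrued per-day damages: $1,708,410 + $655,000 = $2,363,410
Less partial-performance credit: $2,363,410 − $384,160 = $1,979,250
Cap: 15% of $6,000,000 = $900,000
Cap at $900,000: $1,979,250 exceeds the cap → $900,000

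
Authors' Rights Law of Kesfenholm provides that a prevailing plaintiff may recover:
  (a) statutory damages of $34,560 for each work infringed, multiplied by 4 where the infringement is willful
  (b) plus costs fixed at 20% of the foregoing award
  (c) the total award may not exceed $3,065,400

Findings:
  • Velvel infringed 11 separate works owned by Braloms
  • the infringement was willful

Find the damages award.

Statutory damages: 11 × $34,560 = $380,160
Multiplied by 4: 4 × $380,160 = $1,520,640
Costs: 20% of $1,520,640 = $304,128
Award plus costs: $1,520,640 + $304,128 = $1,824,768
Cap at $3,065,400: $1,824,768 is within the cap, no reduction.

$1,824,768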